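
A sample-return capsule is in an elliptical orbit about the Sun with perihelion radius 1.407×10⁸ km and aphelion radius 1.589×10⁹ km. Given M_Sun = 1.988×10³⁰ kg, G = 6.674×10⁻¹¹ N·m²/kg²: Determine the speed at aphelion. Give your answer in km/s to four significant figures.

v ≈ 3.686 km/s

μ = GM = 6.674×10⁻¹¹ × 1.988×10³⁰ = 1.327×10²⁰ m³/s².
Semi-major axis a = (r_p + r_a)/2 = 8.6485×10⁸ km = 8.648×10¹¹ m.
Vis-viva: v² = μ(2/r − 1/a) = 1.327×10²⁰ × (1.259×10⁻¹² − 1.156×10⁻¹²) = 1.358×10⁷ m²/s².
v = 3686 m/s = 3.686 km/s.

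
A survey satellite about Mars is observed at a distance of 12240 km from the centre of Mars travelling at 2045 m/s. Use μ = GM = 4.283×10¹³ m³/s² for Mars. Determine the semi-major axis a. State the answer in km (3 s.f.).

a ≈ 15200 km

r = 1.224×10⁷ m.
Specific orbital energy ε = v²/2 − μ/r = (2045)²/2 − 4.283×10¹³/1.224×10⁷ = -1.408×10⁶ J/kg.
Since ε = −μ/(2a), a = −μ/(2ε) = 1.521×10⁷ m = 15208 km.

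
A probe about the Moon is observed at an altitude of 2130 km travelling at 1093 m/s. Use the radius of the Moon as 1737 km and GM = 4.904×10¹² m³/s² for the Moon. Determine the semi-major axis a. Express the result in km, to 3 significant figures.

r = 1737 + 2130 = 3867.0 km = 3.867×10⁶ m.
Vis-viva rearranged: 1/a = 2/r − v²/μ = 5.172×10⁻⁷ − 2.436×10⁻⁷ = 2.736×10⁻⁷ m⁻¹.
a = 3.655×10⁶ m = 3655.1 km.

a ≈ 3660 km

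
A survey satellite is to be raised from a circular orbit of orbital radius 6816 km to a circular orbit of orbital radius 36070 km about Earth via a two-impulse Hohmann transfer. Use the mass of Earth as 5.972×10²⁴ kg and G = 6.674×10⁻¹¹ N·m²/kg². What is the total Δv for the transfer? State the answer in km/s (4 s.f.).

μ = GM = 6.674×10⁻¹¹ × 5.972×10²⁴ = 3.986×10¹⁴ m³/s².
r₁ = 6816 km = 6.816×10⁶ m.
r₂ = 36070 km = 3.607×10⁷ m.
Transfer ellipse a_t = (r₁ + r₂)/2 = 2.144×10⁷ m.
At r₁: circular v_c1 = √(μ/r₁) = 7647 m/s; transfer-perigee v_p = √[μ(2/r₁ − 1/a_t)] = 9918 m/s.
Δv₁ = v_p − v_c1 = 2271 m/s.
At r₂: circular v_c2 = √(μ/r₂) = 3324 m/s; transfer-apogee v_a = √[μ(2/r₂ − 1/a_t)] = 1874 m/s.
Δv₂ = v_c2 − v_a = 1450 m/s.
Total Δv = Δv₁ + Δv₂ = 3721 m/s = 3.721 km/s.

Δv_total ≈ 3.721 km/s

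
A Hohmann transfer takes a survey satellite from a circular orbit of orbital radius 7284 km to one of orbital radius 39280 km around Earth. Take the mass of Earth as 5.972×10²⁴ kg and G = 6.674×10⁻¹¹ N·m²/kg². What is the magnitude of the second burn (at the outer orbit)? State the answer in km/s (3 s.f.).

μ = GM = 6.674×10⁻¹¹ × 5.972×10²⁴ = 3.986×10¹⁴ m³/s².
r₁ = 7284 km = 7.284×10⁶ m.
r₂ = 39280 km = 3.928×10⁷ m.
Transfer ellipse a_t = (r₁ + r₂)/2 = 2.328×10⁷ m.
At r₁: circular v_c1 = √(μ/r₁) = 7397 m/s; transfer-perigee v_p = √[μ(2/r₁ − 1/a_t)] = 9608 m/s.
At r₂: circular v_c2 = √(μ/r₂) = 3185 m/s; transfer-apogee v_a = √[μ(2/r₂ − 1/a_t)] = 1782 m/s.
Δv₂ = v_c2 − v_a = 1404 m/s.
= 1.404 km/s.

Δv ≈ 1.40 km/s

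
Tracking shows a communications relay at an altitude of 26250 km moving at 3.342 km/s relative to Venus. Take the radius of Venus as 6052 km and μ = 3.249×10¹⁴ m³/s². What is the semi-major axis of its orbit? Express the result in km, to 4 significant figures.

a ≈ 36310 km

r = 6052 + 26250 = 32302 km = 3.230×10⁷ m.
Specific orbital energy ε = v²/2 − μ/r = (3342)²/2 − 3.249×10¹⁴/3.230×10⁷ = -4.474×10⁶ J/kg.
Since ε = −μ/(2a), a = −μ/(2ε) = 3.631×10⁷ m = 36312 km.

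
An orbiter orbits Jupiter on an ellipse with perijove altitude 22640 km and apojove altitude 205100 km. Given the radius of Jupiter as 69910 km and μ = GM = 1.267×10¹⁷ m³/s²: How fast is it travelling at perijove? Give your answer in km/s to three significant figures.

r_p = 69910 + 22640 = 92550 km = 9.2550×10⁷ m.
r_a = 69910 + 205100 = 275010 km = 2.7501×10⁸ m.
Semi-major axis a = (r_p + r_a)/2 = 1.8378×10⁵ km = 1.838×10⁸ m.
Vis-viva: v² = μ(2/r − 1/a) = 1.267×10¹⁷ × (2.161×10⁻⁸ − 5.441×10⁻⁹) = 2.049×10⁹ m²/s².
v = 45260 m/s = 45.26 km/s.

v ≈ 45.3 km/s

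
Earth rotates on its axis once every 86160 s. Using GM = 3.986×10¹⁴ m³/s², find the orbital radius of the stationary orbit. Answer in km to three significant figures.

r_sync ≈ 42200 km

A synchronous orbit has period T, so by Kepler's third law a = (μT²/4π²)^(1/3).
μT²/4π² = 3.986×10¹⁴ × (8.616×10⁴)² / 39.48 = 7.495×10²² m³.
a = 4.216×10⁷ m = 42163 km.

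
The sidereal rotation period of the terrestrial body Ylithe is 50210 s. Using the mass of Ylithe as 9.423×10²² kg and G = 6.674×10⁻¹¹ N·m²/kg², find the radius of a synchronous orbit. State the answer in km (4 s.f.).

μ = GM = 6.674×10⁻¹¹ × 9.423×10²² = 6.289×10¹² m³/s².
A synchronous orbit has period T, so by Kepler's third law a = (μT²/4π²)^(1/3).
μT²/4π² = 6.289×10¹² × (5.021×10⁴)² / 39.48 = 4.016×10²⁰ m³.
a = 7.378×10⁶ m = 7377.9 km.

r_sync ≈ 7378 km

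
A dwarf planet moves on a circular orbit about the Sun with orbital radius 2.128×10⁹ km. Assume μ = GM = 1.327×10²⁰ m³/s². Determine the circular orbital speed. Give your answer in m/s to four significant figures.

v ≈ 7897 m/s

r = 2.128×10⁹ km = 2.128×10¹² m.
For a circular orbit v = √(μ/r) = √(1.327×10²⁰ / 2.128×10¹²) = √(6.236×10⁷) = 7897 m/s.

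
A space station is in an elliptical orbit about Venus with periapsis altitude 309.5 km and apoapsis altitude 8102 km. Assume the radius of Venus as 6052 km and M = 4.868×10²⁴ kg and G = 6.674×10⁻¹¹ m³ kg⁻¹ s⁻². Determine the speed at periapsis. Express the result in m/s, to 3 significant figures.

v ≈ 8390 m/s

μ = GM = 6.674×10⁻¹¹ × 4.868×10²⁴ = 3.249×10¹⁴ m³/s².
r_p = 6052 + 309.5 = 6361.5 km = 6.3615×10⁶ m.
r_a = 6052 + 8102 = 14154 km = 1.4154×10⁷ m.
Semi-major axis a = (r_p + r_a)/2 = 10258 km = 1.026×10⁷ m.
Vis-viva: v² = μ(2/r − 1/a) = 3.249×10¹⁴ × (3.144×10⁻⁷ − 9.749×10⁻⁸) = 7.047×10⁷ m²/s².
v = 8395 m/s.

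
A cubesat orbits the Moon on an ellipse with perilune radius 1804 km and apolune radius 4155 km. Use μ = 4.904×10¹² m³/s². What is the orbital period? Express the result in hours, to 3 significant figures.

T ≈ 4.05 hours

Semi-major axis a = (r_p + r_a)/2 = (1804.0 + 4155.0)/2 = 2979.5 km = 2.980×10⁶ m.
By Kepler's third law T = 2π√(a³/μ) = 2π × 2.322×10³ = 1.459×10⁴ s.
= 4.053 hours.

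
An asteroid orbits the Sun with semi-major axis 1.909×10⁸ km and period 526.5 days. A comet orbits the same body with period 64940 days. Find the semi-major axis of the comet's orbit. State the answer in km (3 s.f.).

a₂ ≈ 4.73×10⁹ km

Kepler's third law: a³ ∝ T², so a₂ = a₁ (T₂/T₁)^(2/3).
T₂/T₁ = 123.3, (T₂/T₁)^(2/3) = 24.78.
a₂ = 1.909×10⁸ × 24.78 = 4.730×10⁹ km.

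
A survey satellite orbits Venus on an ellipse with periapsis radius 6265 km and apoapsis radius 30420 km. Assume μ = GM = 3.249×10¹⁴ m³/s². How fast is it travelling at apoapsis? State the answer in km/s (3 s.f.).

Semi-major axis a = (r_p + r_a)/2 = 18342 km = 1.834×10⁷ m.
Vis-viva: v² = μ(2/r − 1/a) = 3.249×10¹⁴ × (6.575×10⁻⁸ − 5.452×10⁻⁸) = 3.648×10⁶ m²/s².
v = 1910 m/s = 1.910 km/s.

v ≈ 1.91 km/s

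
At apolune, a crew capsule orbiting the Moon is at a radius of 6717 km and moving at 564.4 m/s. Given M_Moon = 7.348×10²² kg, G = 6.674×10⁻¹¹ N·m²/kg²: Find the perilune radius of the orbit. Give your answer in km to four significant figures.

μ = GM = 6.674×10⁻¹¹ × 7.348×10²² = 4.904×10¹² m³/s².
r_a = 6.717×10⁶ m.
Specific energy ε = v²/2 − μ/r = -5.708×10⁵ J/kg, so a = −μ/(2ε) = 4.296×10⁶ m.
The apsides satisfy r_p + r_a = 2a, so the perilune radius is 2a − r_a = 1.874×10⁶ m = 1874.2 km.

perilune radius ≈ 1874 km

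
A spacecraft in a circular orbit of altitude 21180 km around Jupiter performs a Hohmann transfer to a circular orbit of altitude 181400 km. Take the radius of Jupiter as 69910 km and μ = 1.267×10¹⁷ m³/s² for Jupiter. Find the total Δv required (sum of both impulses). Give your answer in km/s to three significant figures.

r₁ = 69910 + 21180 = 91090 km = 9.1090×10⁷ m.
r₂ = 69910 + 181400 = 251310 km = 2.5131×10⁸ m.
Transfer ellipse a_t = (r₁ + r₂)/2 = 1.712×10⁸ m.
At r₁: circular v_c1 = √(μ/r₁) = 37300 m/s; transfer-perijove v_p = √[μ(2/r₁ − 1/a_t)] = 45190 m/s.
Δv₁ = v_p − v_c1 = 7891 m/s.
At r₂: circular v_c2 = √(μ/r₂) = 22450 m/s; transfer-apojove v_a = √[μ(2/r₂ − 1/a_t)] = 16380 m/s.
Δv₂ = v_c2 − v_a = 6075 m/s.
Total Δv = Δv₁ + Δv₂ = 13970 m/s = 13.97 km/s.

Δv_total ≈ 14.0 km/s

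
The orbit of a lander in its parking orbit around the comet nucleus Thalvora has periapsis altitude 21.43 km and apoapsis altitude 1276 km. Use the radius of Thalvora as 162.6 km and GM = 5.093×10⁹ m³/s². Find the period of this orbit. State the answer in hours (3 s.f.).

r_p = 162.6 + 21.43 = 184.03 km = 1.8403×10⁵ m.
r_a = 162.6 + 1276 = 1438.6 km = 1.4386×10⁶ m.
Semi-major axis a = (r_p + r_a)/2 = (184.03 + 1438.6)/2 = 811.31 km = 8.113×10⁵ m.
By Kepler's third law T = 2π√(a³/μ) = 2π × 1.024×10⁴ = 6.434×10⁴ s.
= 17.87 hours.

T ≈ 17.9 hours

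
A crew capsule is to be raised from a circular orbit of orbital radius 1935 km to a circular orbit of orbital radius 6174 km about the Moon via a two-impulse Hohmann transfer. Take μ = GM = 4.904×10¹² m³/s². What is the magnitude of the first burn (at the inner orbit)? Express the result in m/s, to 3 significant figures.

r₁ = 1935 km = 1.935×10⁶ m.
r₂ = 6174 km = 6.174×10⁶ m.
Transfer ellipse a_t = (r₁ + r₂)/2 = 4.054×10⁶ m.
At r₁: circular v_c1 = √(μ/r₁) = 1592 m/s; transfer-perilune v_p = √[μ(2/r₁ − 1/a_t)] = 1964 m/s.
Δv₁ = v_p − v_c1 = 372.5 m/s.

Δv ≈ 373 m/s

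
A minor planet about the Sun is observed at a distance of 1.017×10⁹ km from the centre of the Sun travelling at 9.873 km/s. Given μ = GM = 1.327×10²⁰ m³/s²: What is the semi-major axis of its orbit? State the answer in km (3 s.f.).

r = 1.017×10¹² m.
Specific orbital energy ε = v²/2 − μ/r = (9873)²/2 − 1.327×10²⁰/1.017×10¹² = -8.174×10⁷ J/kg.
Since ε = −μ/(2a), a = −μ/(2ε) = 8.117×10¹¹ m = 8.1168×10⁸ km.

a ≈ 8.12×10⁸ km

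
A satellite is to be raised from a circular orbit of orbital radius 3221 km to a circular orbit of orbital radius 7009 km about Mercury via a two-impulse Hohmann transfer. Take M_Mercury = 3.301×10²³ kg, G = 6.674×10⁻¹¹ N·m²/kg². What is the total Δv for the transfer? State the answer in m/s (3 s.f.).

Δv_total ≈ 812 m/s

μ = GM = 6.674×10⁻¹¹ × 3.301×10²³ = 2.203×10¹³ m³/s².
r₁ = 3221 km = 3.221×10⁶ m.
r₂ = 7009 km = 7.009×10⁶ m.
Transfer ellipse a_t = (r₁ + r₂)/2 = 5.115×10⁶ m.
At r₁: circular v_c1 = √(μ/r₁) = 2615 m/s; transfer-periherm v_p = √[μ(2/r₁ − 1/a_t)] = 3061 m/s.
Δv₁ = v_p − v_c1 = 446.1 m/s.
At r₂: circular v_c2 = √(μ/r₂) = 1773 m/s; transfer-apoherm v_a = √[μ(2/r₂ − 1/a_t)] = 1407 m/s.
Δv₂ = v_c2 − v_a = 366.0 m/s.
Total Δv = Δv₁ + Δv₂ = 812.2 m/s.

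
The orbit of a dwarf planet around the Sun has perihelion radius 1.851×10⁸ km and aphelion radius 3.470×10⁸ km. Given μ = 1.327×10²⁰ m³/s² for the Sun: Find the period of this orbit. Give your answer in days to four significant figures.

T ≈ 866.3 days

Semi-major axis a = (r_p + r_a)/2 = (1.8510×10⁸ + 3.4700×10⁸)/2 = 2.6605×10⁸ km = 2.660×10¹¹ m.
By Kepler's third law T = 2π√(a³/μ) = 2π × 1.191×10⁷ = 7.485×10⁷ s.
= 866.3 days.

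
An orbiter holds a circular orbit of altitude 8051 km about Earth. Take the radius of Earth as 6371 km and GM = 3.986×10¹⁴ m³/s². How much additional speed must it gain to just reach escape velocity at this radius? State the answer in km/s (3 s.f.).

r = 6371 + 8051 = 14422 km = 1.4422×10⁷ m.
Circular speed v_c = √(μ/r) = 5257 m/s.
Escape speed v_esc = √(2μ/r) = √2 × v_c = 7435 m/s.
Δv = v_esc − v_c = 2178 m/s = 2.178 km/s.

Δv ≈ 2.18 km/s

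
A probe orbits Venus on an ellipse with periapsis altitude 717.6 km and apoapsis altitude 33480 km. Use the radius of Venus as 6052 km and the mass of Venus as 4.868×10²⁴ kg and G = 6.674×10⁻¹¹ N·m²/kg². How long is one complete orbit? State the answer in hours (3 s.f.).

T ≈ 10.8 hours

μ = GM = 6.674×10⁻¹¹ × 4.868×10²⁴ = 3.249×10¹⁴ m³/s².
r_p = 6052 + 717.6 = 6769.6 km = 6.7696×10⁶ m.
r_a = 6052 + 33480 = 39532 km = 3.9532×10⁷ m.
Semi-major axis a = (r_p + r_a)/2 = (6769.6 + 39532)/2 = 23151 km = 2.315×10⁷ m.
By Kepler's third law T = 2π√(a³/μ) = 2π × 6.180×10³ = 3.883×10⁴ s.
= 10.79 hours.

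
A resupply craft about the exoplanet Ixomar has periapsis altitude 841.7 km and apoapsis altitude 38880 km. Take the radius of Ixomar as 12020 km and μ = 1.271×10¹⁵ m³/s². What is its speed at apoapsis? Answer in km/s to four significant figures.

v ≈ 3.174 km/s

r_p = 12020 + 841.7 = 12862 km = 1.2862×10⁷ m.
r_a = 12020 + 38880 = 50900 km = 5.0900×10⁷ m.
Semi-major axis a = (r_p + r_a)/2 = 31881 km = 3.188×10⁷ m.
Vis-viva: v² = μ(2/r − 1/a) = 1.271×10¹⁵ × (3.929×10⁻⁸ − 3.137×10⁻⁸) = 1.007×10⁷ m²/s².
v = 3174 m/s = 3.174 km/s.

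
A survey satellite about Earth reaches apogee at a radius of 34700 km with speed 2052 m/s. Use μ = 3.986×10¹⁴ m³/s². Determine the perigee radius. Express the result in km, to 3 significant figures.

perigee radius ≈ 7790 km

r_a = 3.470×10⁷ m.
Specific energy ε = v²/2 − μ/r = -9.382×10⁶ J/kg, so a = −μ/(2ε) = 2.124×10⁷ m.
The apsides satisfy r_p + r_a = 2a, so the perigee radius is 2a − r_a = 7.787×10⁶ m = 7787.1 km.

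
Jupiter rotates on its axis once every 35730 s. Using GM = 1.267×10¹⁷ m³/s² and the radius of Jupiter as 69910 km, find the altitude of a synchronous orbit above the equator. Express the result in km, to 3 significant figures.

h_sync ≈ 90100 km

A synchronous orbit has period T, so by Kepler's third law a = (μT²/4π²)^(1/3).
μT²/4π² = 1.267×10¹⁷ × (3.573×10⁴)² / 39.48 = 4.097×10²⁴ m³.
a = 1.600×10⁸ m = 1.6002×10⁵ km.
Altitude h = a − R = 1.6002×10⁵ − 69910 = 90105 km.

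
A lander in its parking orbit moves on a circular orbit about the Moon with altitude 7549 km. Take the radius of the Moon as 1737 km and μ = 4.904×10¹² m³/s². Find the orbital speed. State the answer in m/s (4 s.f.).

v ≈ 726.7 m/s

r = 1737 + 7549 = 9286.0 km = 9.2860×10⁶ m.
For a circular orbit v = √(μ/r) = √(4.904×10¹² / 9.286×10⁶) = √(5.281×10⁵) = 726.7 m/s.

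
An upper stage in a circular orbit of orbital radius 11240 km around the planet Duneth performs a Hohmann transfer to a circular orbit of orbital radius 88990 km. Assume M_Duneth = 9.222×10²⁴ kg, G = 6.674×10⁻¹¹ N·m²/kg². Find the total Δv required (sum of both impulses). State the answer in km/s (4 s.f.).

Δv_total ≈ 3.845 km/s

μ = GM = 6.674×10⁻¹¹ × 9.222×10²⁴ = 6.155×10¹⁴ m³/s².
r₁ = 11240 km = 1.124×10⁷ m.
r₂ = 88990 km = 8.899×10⁷ m.
Transfer ellipse a_t = (r₁ + r₂)/2 = 5.012×10⁷ m.
At r₁: circular v_c1 = √(μ/r₁) = 7400 m/s; transfer-periapsis v_p = √[μ(2/r₁ − 1/a_t)] = 9861 m/s.
Δv₁ = v_p − v_c1 = 2461 m/s.
At r₂: circular v_c2 = √(μ/r₂) = 2630 m/s; transfer-apoapsis v_a = √[μ(2/r₂ − 1/a_t)] = 1245 m/s.
Δv₂ = v_c2 − v_a = 1384 m/s.
Total Δv = Δv₁ + Δv₂ = 3845 m/s = 3.845 km/s.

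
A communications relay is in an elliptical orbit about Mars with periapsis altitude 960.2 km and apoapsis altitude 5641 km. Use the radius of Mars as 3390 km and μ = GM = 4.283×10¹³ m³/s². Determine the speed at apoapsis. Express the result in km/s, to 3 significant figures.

v ≈ 1.76 km/s

r_p = 3390 + 960.2 = 4350.2 km = 4.3502×10⁶ m.
r_a = 3390 + 5641 = 9031.0 km = 9.0310×10⁶ m.
Semi-major axis a = (r_p + r_a)/2 = 6690.6 km = 6.691×10⁶ m.
Vis-viva: v² = μ(2/r − 1/a) = 4.283×10¹³ × (2.215×10⁻⁷ − 1.495×10⁻⁷) = 3.084×10⁶ m²/s².
v = 1756 m/s = 1.756 km/s.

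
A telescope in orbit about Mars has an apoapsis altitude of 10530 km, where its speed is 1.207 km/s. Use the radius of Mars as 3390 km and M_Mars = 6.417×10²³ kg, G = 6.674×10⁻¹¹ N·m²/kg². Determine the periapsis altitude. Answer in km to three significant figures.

periapsis altitude ≈ 928 km

μ = GM = 6.674×10⁻¹¹ × 6.417×10²³ = 4.283×10¹³ m³/s².
r_a = 3390 + 10530 = 13920 km = 1.392×10⁷ m.
Specific energy ε = v²/2 − μ/r = -2.348×10⁶ J/kg, so a = −μ/(2ε) = 9.119×10⁶ m.
The apsides satisfy r_p + r_a = 2a, so the periapsis radius is 2a − r_a = 4.318×10⁶ m = 4318.0 km.
Periapsis altitude = 4318.0 − 3390 = 928.00 km.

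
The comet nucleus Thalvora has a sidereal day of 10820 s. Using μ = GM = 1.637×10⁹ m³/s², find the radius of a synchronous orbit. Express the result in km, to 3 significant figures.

r_sync ≈ 169 km

A synchronous orbit has period T, so by Kepler's third law a = (μT²/4π²)^(1/3).
μT²/4π² = 1.637×10⁹ × (1.082×10⁴)² / 39.48 = 4.854×10¹⁵ m³.
a = 1.693×10⁵ m = 169.32 km.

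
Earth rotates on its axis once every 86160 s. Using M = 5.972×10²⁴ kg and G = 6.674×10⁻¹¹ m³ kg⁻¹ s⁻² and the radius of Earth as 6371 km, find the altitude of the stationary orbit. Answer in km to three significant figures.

h_sync ≈ 35800 km

μ = GM = 6.674×10⁻¹¹ × 5.972×10²⁴ = 3.986×10¹⁴ m³/s².
A synchronous orbit has period T, so by Kepler's third law a = (μT²/4π²)^(1/3).
μT²/4π² = 3.986×10¹⁴ × (8.616×10⁴)² / 39.48 = 7.495×10²² m³.
a = 4.216×10⁷ m = 42162 km.
Altitude h = a − R = 42162 − 6371 = 35791 km.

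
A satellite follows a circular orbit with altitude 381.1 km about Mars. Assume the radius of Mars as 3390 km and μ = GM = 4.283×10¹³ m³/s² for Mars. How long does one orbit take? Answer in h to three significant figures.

r = 3390 + 381.1 = 3771.1 km = 3.7711×10⁶ m.
Kepler's third law: T = 2π√(r³/μ) = 2π√((3.771×10⁶)³ / 4.283×10¹³).
r³/μ = 1.252×10⁶ s², so T = 2π × 1.119×10³ = 7.031×10³ s.
Converting: 7.031×10³ s ÷ 3600 = 1.953 h.

T ≈ 1.95 h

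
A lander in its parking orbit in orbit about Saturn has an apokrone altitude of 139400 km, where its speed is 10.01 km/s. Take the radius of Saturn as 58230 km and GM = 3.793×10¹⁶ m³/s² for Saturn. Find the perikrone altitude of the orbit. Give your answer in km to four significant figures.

perikrone altitude ≈ 11580 km

r_a = 58230 + 139400 = 1.9763×10⁵ km = 1.976×10⁸ m.
Specific energy ε = v²/2 − μ/r = -1.418×10⁸ J/kg, so a = −μ/(2ε) = 1.337×10⁸ m.
The apsides satisfy r_p + r_a = 2a, so the perikrone radius is 2a − r_a = 6.981×10⁷ m = 69814 km.
Perikrone altitude = 69814 − 58230 = 11584 km.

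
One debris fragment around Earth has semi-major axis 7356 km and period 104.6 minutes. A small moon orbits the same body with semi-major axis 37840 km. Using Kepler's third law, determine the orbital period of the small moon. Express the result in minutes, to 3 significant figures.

T₂ ≈ 1220 minutes

Kepler's third law: T² ∝ a³, so T₂ = T₁ (a₂/a₁)^(3/2).
a₂/a₁ = 5.144, (a₂/a₁)^(3/2) = 11.67.
T₂ = 104.6 × 11.67 = 1220 minutes.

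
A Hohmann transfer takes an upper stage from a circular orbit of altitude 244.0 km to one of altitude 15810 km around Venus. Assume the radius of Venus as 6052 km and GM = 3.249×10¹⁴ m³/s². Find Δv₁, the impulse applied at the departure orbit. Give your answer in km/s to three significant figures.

r₁ = 6052 + 244.0 = 6296.0 km = 6.2960×10⁶ m.
r₂ = 6052 + 15810 = 21862 km = 2.1862×10⁷ m.
Transfer ellipse a_t = (r₁ + r₂)/2 = 1.408×10⁷ m.
At r₁: circular v_c1 = √(μ/r₁) = 7184 m/s; transfer-periapsis v_p = √[μ(2/r₁ − 1/a_t)] = 8952 m/s.
Δv₁ = v_p − v_c1 = 1768 m/s.
= 1.768 km/s.

Δv ≈ 1.77 km/s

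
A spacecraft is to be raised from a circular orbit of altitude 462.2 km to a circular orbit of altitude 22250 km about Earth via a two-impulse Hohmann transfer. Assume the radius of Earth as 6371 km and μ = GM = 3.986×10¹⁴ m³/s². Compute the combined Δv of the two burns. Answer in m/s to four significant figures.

Δv_total ≈ 3482 m/s

r₁ = 6371 + 462.2 = 6833.2 km = 6.8332×10⁶ m.
r₂ = 6371 + 22250 = 28621 km = 2.8621×10⁷ m.
Transfer ellipse a_t = (r₁ + r₂)/2 = 1.773×10⁷ m.
At r₁: circular v_c1 = √(μ/r₁) = 7638 m/s; transfer-perigee v_p = √[μ(2/r₁ − 1/a_t)] = 9705 m/s.
Δv₁ = v_p − v_c1 = 2067 m/s.
At r₂: circular v_c2 = √(μ/r₂) = 3732 m/s; transfer-apogee v_a = √[μ(2/r₂ − 1/a_t)] = 2317 m/s.
Δv₂ = v_c2 − v_a = 1415 m/s.
Total Δv = Δv₁ + Δv₂ = 3482 m/s.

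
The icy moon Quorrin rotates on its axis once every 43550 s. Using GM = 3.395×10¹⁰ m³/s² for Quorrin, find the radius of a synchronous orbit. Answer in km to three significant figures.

r_sync ≈ 1180 km

A synchronous orbit has period T, so by Kepler's third law a = (μT²/4π²)^(1/3).
μT²/4π² = 3.395×10¹⁰ × (4.355×10⁴)² / 39.48 = 1.631×10¹⁸ m³.
a = 1.177×10⁶ m = 1177.1 km.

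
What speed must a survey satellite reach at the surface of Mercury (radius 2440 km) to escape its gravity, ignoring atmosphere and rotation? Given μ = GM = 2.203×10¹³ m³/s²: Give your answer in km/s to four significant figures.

r = R = 2.440×10⁶ m.
Escape speed v_esc = √(2μ/r) = √(2 × 2.203×10¹³ / 2.440×10⁶) = √(1.806×10⁷) = 4249 m/s.
= 4.249 km/s.

v_esc ≈ 4.249 km/s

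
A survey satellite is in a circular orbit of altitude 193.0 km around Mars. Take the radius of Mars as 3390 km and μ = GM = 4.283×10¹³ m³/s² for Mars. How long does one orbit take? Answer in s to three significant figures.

T ≈ 6510 s

r = 3390 + 193.0 = 3583.0 km = 3.5830×10⁶ m.
Kepler's third law: T = 2π√(r³/μ) = 2π√((3.583×10⁶)³ / 4.283×10¹³).
r³/μ = 1.074×10⁶ s², so T = 2π × 1.036×10³ = 6.511×10³ s.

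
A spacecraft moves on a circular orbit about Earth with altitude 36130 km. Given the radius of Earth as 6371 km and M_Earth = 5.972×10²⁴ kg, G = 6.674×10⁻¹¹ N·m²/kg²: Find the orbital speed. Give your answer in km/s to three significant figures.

v ≈ 3.06 km/s

μ = GM = 6.674×10⁻¹¹ × 5.972×10²⁴ = 3.986×10¹⁴ m³/s².
r = 6371 + 36130 = 42501 km = 4.2501×10⁷ m.
For a circular orbit v = √(μ/r) = √(3.986×10¹⁴ / 4.250×10⁷) = √(9.378×10⁶) = 3062 m/s.
That is 3.062 km/s.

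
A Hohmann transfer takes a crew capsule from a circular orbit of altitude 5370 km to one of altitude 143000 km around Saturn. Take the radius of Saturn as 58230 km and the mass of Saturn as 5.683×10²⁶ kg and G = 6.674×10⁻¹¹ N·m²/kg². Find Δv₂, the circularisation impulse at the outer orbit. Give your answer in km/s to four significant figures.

μ = GM = 6.674×10⁻¹¹ × 5.683×10²⁶ = 3.793×10¹⁶ m³/s².
r₁ = 58230 + 5370 = 63600 km = 6.3600×10⁷ m.
r₂ = 58230 + 143000 = 201230 km = 2.0123×10⁸ m.
Transfer ellipse a_t = (r₁ + r₂)/2 = 1.324×10⁸ m.
At r₁: circular v_c1 = √(μ/r₁) = 24420 m/s; transfer-perikrone v_p = √[μ(2/r₁ − 1/a_t)] = 30100 m/s.
At r₂: circular v_c2 = √(μ/r₂) = 13730 m/s; transfer-apokrone v_a = √[μ(2/r₂ − 1/a_t)] = 9515 m/s.
Δv₂ = v_c2 − v_a = 4214 m/s.
= 4.214 km/s.

Δv ≈ 4.214 km/s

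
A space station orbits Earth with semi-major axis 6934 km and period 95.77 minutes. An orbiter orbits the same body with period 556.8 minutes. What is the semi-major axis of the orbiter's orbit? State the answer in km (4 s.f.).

Kepler's third law: a³ ∝ T², so a₂ = a₁ (T₂/T₁)^(2/3).
T₂/T₁ = 5.814, (T₂/T₁)^(2/3) = 3.233.
a₂ = 6934 × 3.233 = 22420 km.

a₂ ≈ 22420 km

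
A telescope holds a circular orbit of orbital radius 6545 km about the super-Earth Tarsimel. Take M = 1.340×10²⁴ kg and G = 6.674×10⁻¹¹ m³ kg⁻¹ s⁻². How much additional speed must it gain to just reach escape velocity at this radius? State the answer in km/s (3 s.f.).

Δv ≈ 1.53 km/s

μ = GM = 6.674×10⁻¹¹ × 1.340×10²⁴ = 8.943×10¹³ m³/s².
r = 6545 km = 6.545×10⁶ m.
Circular speed v_c = √(μ/r) = 3696 m/s.
Escape speed v_esc = √(2μ/r) = √2 × v_c = 5228 m/s.
Δv = v_esc − v_c = 1531 m/s = 1.531 km/s.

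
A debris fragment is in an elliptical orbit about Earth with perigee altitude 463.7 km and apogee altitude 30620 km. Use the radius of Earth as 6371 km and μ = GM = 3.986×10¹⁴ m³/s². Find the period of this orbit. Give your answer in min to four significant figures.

T ≈ 538.0 min

r_p = 6371 + 463.7 = 6834.7 km = 6.8347×10⁶ m.
r_a = 6371 + 30620 = 36991 km = 3.6991×10⁷ m.
Semi-major axis a = (r_p + r_a)/2 = (6834.7 + 36991)/2 = 21913 km = 2.191×10⁷ m.
By Kepler's third law T = 2π√(a³/μ) = 2π × 5.138×10³ = 3.228×10⁴ s.
= 538.0 min.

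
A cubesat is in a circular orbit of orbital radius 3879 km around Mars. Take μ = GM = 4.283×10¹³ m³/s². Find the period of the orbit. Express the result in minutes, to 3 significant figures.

r = 3879 km = 3.879×10⁶ m.
Kepler's third law: T = 2π√(r³/μ) = 2π√((3.879×10⁶)³ / 4.283×10¹³).
r³/μ = 1.363×10⁶ s², so T = 2π × 1.167×10³ = 7.335×10³ s.
Converting: 7.335×10³ s ÷ 60.00 = 122.2 minutes.

T ≈ 122 minutes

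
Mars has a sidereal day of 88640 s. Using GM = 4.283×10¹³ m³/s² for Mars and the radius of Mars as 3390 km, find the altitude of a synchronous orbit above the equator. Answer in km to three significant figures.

h_sync ≈ 17000 km

A synchronous orbit has period T, so by Kepler's third law a = (μT²/4π²)^(1/3).
μT²/4π² = 4.283×10¹³ × (8.864×10⁴)² / 39.48 = 8.524×10²¹ m³.
a = 2.043×10⁷ m = 20428 km.
Altitude h = a − R = 20428 − 3390 = 17038 km.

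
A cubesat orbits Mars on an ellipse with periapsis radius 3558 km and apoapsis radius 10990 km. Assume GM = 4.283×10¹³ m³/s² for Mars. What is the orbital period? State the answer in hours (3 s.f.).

Semi-major axis a = (r_p + r_a)/2 = (3558.0 + 10990)/2 = 7274.0 km = 7.274×10⁶ m.
By Kepler's third law T = 2π√(a³/μ) = 2π × 2.998×10³ = 1.884×10⁴ s.
= 5.232 hours.

T ≈ 5.23 hours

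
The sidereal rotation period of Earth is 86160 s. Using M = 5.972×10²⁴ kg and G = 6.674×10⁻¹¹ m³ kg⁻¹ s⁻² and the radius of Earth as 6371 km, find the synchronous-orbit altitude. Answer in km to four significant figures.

μ = GM = 6.674×10⁻¹¹ × 5.972×10²⁴ = 3.986×10¹⁴ m³/s².
A synchronous orbit has period T, so by Kepler's third law a = (μT²/4π²)^(1/3).
μT²/4π² = 3.986×10¹⁴ × (8.616×10⁴)² / 39.48 = 7.495×10²² m³.
a = 4.216×10⁷ m = 42162 km.
Altitude h = a − R = 42162 − 6371 = 35791 km.

h_sync ≈ 35790 km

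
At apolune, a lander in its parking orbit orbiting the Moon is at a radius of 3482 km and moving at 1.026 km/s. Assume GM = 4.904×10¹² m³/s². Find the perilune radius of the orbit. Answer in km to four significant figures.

r_a = 3.482×10⁶ m.
Specific energy ε = v²/2 − μ/r = -8.820×10⁵ J/kg, so a = −μ/(2ε) = 2.780×10⁶ m.
The apsides satisfy r_p + r_a = 2a, so the perilune radius is 2a − r_a = 2.078×10⁶ m = 2077.8 km.

perilune radius ≈ 2078 km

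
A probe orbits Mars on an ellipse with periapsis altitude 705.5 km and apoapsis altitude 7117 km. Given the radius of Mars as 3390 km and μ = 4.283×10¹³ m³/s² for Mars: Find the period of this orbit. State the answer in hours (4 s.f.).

r_p = 3390 + 705.5 = 4095.5 km = 4.0955×10⁶ m.
r_a = 3390 + 7117 = 10507 km = 1.0507×10⁷ m.
Semi-major axis a = (r_p + r_a)/2 = (4095.5 + 10507)/2 = 7301.2 km = 7.301×10⁶ m.
By Kepler's third law T = 2π√(a³/μ) = 2π × 3.015×10³ = 1.894×10⁴ s.
= 5.261 hours.

T ≈ 5.261 hours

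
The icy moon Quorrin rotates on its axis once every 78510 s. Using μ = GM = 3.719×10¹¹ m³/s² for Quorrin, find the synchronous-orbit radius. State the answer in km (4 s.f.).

r_sync ≈ 3872 km

A synchronous orbit has period T, so by Kepler's third law a = (μT²/4π²)^(1/3).
μT²/4π² = 3.719×10¹¹ × (7.851×10⁴)² / 39.48 = 5.807×10¹⁹ m³.
a = 3.872×10⁶ m = 3872.3 km.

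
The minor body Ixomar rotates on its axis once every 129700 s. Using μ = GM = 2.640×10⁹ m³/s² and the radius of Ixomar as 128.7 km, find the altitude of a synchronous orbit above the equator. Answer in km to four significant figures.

h_sync ≈ 911.3 km

A synchronous orbit has period T, so by Kepler's third law a = (μT²/4π²)^(1/3).
μT²/4π² = 2.640×10⁹ × (1.297×10⁵)² / 39.48 = 1.125×10¹⁸ m³.
a = 1.040×10⁶ m = 1040.0 km.
Altitude h = a − R = 1040.0 − 128.7 = 911.32 km.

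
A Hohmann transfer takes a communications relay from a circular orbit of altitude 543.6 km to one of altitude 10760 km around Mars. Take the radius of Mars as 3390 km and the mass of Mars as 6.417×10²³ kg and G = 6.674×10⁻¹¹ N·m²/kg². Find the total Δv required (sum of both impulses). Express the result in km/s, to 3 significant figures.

μ = GM = 6.674×10⁻¹¹ × 6.417×10²³ = 4.283×10¹³ m³/s².
r₁ = 3390 + 543.6 = 3933.6 km = 3.9336×10⁶ m.
r₂ = 3390 + 10760 = 14150 km = 1.4150×10⁷ m.
Transfer ellipse a_t = (r₁ + r₂)/2 = 9.042×10⁶ m.
At r₁: circular v_c1 = √(μ/r₁) = 3300 m/s; transfer-periapsis v_p = √[μ(2/r₁ − 1/a_t)] = 4128 m/s.
Δv₁ = v_p − v_c1 = 828.1 m/s.
At r₂: circular v_c2 = √(μ/r₂) = 1740 m/s; transfer-apoapsis v_a = √[μ(2/r₂ − 1/a_t)] = 1147 m/s.
Δv₂ = v_c2 − v_a = 592.2 m/s.
Total Δv = Δv₁ + Δv₂ = 1420 m/s = 1.420 km/s.

Δv_total ≈ 1.42 km/s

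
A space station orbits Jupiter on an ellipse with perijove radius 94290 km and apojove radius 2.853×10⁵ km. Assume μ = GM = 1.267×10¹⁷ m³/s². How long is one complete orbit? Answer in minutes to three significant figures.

T ≈ 769 minutes

Semi-major axis a = (r_p + r_a)/2 = (94290 + 2.8530×10⁵)/2 = 1.8980×10⁵ km = 1.898×10⁸ m.
By Kepler's third law T = 2π√(a³/μ) = 2π × 7.346×10³ = 4.615×10⁴ s.
= 769.2 minutes.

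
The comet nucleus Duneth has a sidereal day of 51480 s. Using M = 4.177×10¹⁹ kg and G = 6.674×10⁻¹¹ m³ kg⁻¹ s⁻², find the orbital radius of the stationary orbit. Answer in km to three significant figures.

μ = GM = 6.674×10⁻¹¹ × 4.177×10¹⁹ = 2.788×10⁹ m³/s².
A synchronous orbit has period T, so by Kepler's third law a = (μT²/4π²)^(1/3).
μT²/4π² = 2.788×10⁹ × (5.148×10⁴)² / 39.48 = 1.871×10¹⁷ m³.
a = 5.720×10⁵ m = 571.99 km.

r_sync ≈ 572 km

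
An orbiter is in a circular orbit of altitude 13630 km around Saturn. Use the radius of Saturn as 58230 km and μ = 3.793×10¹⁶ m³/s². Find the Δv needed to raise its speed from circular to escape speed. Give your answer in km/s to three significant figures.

Δv ≈ 9.52 km/s

r = 58230 + 13630 = 71860 km = 7.1860×10⁷ m.
Circular speed v_c = √(μ/r) = 22970 m/s.
Escape speed v_esc = √(2μ/r) = √2 × v_c = 32490 m/s.
Δv = v_esc − v_c = 9516 m/s = 9.516 km/s.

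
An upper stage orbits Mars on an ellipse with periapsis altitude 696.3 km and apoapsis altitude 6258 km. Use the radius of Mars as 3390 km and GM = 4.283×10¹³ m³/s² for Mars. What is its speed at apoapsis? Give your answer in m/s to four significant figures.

v ≈ 1625 m/s

r_p = 3390 + 696.3 = 4086.3 km = 4.0863×10⁶ m.
r_a = 3390 + 6258 = 9648.0 km = 9.6480×10⁶ m.
Semi-major axis a = (r_p + r_a)/2 = 6867.1 km = 6.867×10⁶ m.
Vis-viva: v² = μ(2/r − 1/a) = 4.283×10¹³ × (2.073×10⁻⁷ − 1.456×10⁻⁷) = 2.642×10⁶ m²/s².
v = 1625 m/s.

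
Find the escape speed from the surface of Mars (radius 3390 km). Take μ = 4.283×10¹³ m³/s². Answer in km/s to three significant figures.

r = R = 3.390×10⁶ m.
Escape speed v_esc = √(2μ/r) = √(2 × 4.283×10¹³ / 3.390×10⁶) = √(2.527×10⁷) = 5027 m/s.
= 5.027 km/s.

v_esc ≈ 5.03 km/s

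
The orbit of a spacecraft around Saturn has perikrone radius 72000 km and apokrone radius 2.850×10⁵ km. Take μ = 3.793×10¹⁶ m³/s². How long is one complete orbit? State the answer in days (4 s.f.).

T ≈ 0.8905 days

Semi-major axis a = (r_p + r_a)/2 = (72000 + 2.8500×10⁵)/2 = 1.7850×10⁵ km = 1.785×10⁸ m.
By Kepler's third law T = 2π√(a³/μ) = 2π × 1.225×10⁴ = 7.694×10⁴ s.
= 0.8905 days.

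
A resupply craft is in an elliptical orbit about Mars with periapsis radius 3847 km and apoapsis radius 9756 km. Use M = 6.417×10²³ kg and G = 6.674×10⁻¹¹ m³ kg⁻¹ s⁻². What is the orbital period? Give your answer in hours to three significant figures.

T ≈ 4.73 hours

μ = GM = 6.674×10⁻¹¹ × 6.417×10²³ = 4.283×10¹³ m³/s².
Semi-major axis a = (r_p + r_a)/2 = (3847.0 + 9756.0)/2 = 6801.5 km = 6.802×10⁶ m.
By Kepler's third law T = 2π√(a³/μ) = 2π × 2.710×10³ = 1.703×10⁴ s.
= 4.731 hours.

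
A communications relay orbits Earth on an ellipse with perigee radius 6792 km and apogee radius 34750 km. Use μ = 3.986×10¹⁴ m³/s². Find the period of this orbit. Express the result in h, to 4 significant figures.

Semi-major axis a = (r_p + r_a)/2 = (6792.0 + 34750)/2 = 20771 km = 2.077×10⁷ m.
By Kepler's third law T = 2π√(a³/μ) = 2π × 4.742×10³ = 2.979×10⁴ s.
= 8.276 h.

T ≈ 8.276 h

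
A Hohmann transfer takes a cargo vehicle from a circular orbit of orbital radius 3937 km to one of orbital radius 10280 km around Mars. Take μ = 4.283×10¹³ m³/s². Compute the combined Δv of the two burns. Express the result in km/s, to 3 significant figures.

r₁ = 3937 km = 3.937×10⁶ m.
r₂ = 10280 km = 1.028×10⁷ m.
Transfer ellipse a_t = (r₁ + r₂)/2 = 7.108×10⁶ m.
At r₁: circular v_c1 = √(μ/r₁) = 3298 m/s; transfer-periapsis v_p = √[μ(2/r₁ − 1/a_t)] = 3966 m/s.
Δv₁ = v_p − v_c1 = 668.1 m/s.
At r₂: circular v_c2 = √(μ/r₂) = 2041 m/s; transfer-apoapsis v_a = √[μ(2/r₂ − 1/a_t)] = 1519 m/s.
Δv₂ = v_c2 − v_a = 522.1 m/s.
Total Δv = Δv₁ + Δv₂ = 1190 m/s = 1.190 km/s.

Δv_total ≈ 1.19 km/s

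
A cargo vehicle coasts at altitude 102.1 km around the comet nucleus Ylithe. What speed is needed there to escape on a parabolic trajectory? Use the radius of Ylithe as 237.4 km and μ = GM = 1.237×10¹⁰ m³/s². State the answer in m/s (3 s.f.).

r = 237.4 + 102.1 = 339.50 km = 3.3950×10⁵ m.
Escape speed v_esc = √(2μ/r) = √(2 × 1.237×10¹⁰ / 3.395×10⁵) = √(7.287×10⁴) = 269.9 m/s.

v_esc ≈ 270 m/s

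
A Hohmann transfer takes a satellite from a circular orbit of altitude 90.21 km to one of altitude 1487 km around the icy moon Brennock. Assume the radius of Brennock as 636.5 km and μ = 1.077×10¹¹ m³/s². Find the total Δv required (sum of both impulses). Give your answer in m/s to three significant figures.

Δv_total ≈ 149 m/s

r₁ = 636.5 + 90.21 = 726.71 km = 7.2671×10⁵ m.
r₂ = 636.5 + 1487 = 2123.5 km = 2.1235×10⁶ m.
Transfer ellipse a_t = (r₁ + r₂)/2 = 1.425×10⁶ m.
At r₁: circular v_c1 = √(μ/r₁) = 385.0 m/s; transfer-periapsis v_p = √[μ(2/r₁ − 1/a_t)] = 469.9 m/s.
Δv₁ = v_p − v_c1 = 84.96 m/s.
At r₂: circular v_c2 = √(μ/r₂) = 225.2 m/s; transfer-apoapsis v_a = √[μ(2/r₂ − 1/a_t)] = 160.8 m/s.
Δv₂ = v_c2 − v_a = 64.39 m/s.
Total Δv = Δv₁ + Δv₂ = 149.3 m/s.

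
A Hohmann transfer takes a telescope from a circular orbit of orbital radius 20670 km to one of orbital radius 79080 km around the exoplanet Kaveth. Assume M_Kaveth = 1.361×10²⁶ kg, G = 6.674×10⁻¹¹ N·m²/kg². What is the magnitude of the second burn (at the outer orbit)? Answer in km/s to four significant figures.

Δv ≈ 3.818 km/s

μ = GM = 6.674×10⁻¹¹ × 1.361×10²⁶ = 9.083×10¹⁵ m³/s².
r₁ = 20670 km = 2.067×10⁷ m.
r₂ = 79080 km = 7.908×10⁷ m.
Transfer ellipse a_t = (r₁ + r₂)/2 = 4.988×10⁷ m.
At r₁: circular v_c1 = √(μ/r₁) = 20960 m/s; transfer-periapsis v_p = √[μ(2/r₁ − 1/a_t)] = 26400 m/s.
At r₂: circular v_c2 = √(μ/r₂) = 10720 m/s; transfer-apoapsis v_a = √[μ(2/r₂ − 1/a_t)] = 6899 m/s.
Δv₂ = v_c2 − v_a = 3818 m/s.
= 3.818 km/s.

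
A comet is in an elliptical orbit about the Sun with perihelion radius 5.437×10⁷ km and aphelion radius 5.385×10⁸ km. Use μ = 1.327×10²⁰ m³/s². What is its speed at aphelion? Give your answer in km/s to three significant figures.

Semi-major axis a = (r_p + r_a)/2 = 2.9644×10⁸ km = 2.964×10¹¹ m.
Vis-viva: v² = μ(2/r − 1/a) = 1.327×10²⁰ × (3.714×10⁻¹² − 3.373×10⁻¹²) = 4.520×10⁷ m²/s².
v = 6723 m/s = 6.723 km/s.

v ≈ 6.72 km/s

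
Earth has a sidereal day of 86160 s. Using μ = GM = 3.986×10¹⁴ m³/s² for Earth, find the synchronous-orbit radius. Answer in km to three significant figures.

A synchronous orbit has period T, so by Kepler's third law a = (μT²/4π²)^(1/3).
μT²/4π² = 3.986×10¹⁴ × (8.616×10⁴)² / 39.48 = 7.495×10²² m³.
a = 4.216×10⁷ m = 42163 km.

r_sync ≈ 42200 km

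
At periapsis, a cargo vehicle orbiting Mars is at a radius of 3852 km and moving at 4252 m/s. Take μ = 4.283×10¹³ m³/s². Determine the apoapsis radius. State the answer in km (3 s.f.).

r_p = 3.852×10⁶ m.
Specific energy ε = v²/2 − μ/r = -2.079×10⁶ J/kg, so a = −μ/(2ε) = 1.030×10⁷ m.
The apsides satisfy r_p + r_a = 2a, so the apoapsis radius is 2a − r_p = 1.675×10⁷ m = 16748 km.

apoapsis radius ≈ 16700 km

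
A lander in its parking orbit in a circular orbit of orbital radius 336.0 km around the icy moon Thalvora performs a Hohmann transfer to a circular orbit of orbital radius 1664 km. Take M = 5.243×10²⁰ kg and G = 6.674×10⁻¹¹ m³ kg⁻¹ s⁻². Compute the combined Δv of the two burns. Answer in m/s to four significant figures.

Δv_total ≈ 154.5 m/s

μ = GM = 6.674×10⁻¹¹ × 5.243×10²⁰ = 3.499×10¹⁰ m³/s².
r₁ = 336.0 km = 3.360×10⁵ m.
r₂ = 1664 km = 1.664×10⁶ m.
Transfer ellipse a_t = (r₁ + r₂)/2 = 1.000×10⁶ m.
At r₁: circular v_c1 = √(μ/r₁) = 322.7 m/s; transfer-periapsis v_p = √[μ(2/r₁ − 1/a_t)] = 416.3 m/s.
Δv₁ = v_p − v_c1 = 93.57 m/s.
At r₂: circular v_c2 = √(μ/r₂) = 145.0 m/s; transfer-apoapsis v_a = √[μ(2/r₂ − 1/a_t)] = 84.06 m/s.
Δv₂ = v_c2 − v_a = 60.96 m/s.
Total Δv = Δv₁ + Δv₂ = 154.5 m/s.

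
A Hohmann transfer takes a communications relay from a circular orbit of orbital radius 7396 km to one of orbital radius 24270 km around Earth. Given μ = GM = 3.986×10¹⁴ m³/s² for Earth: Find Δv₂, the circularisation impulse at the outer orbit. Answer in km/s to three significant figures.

Δv ≈ 1.28 km/s

r₁ = 7396 km = 7.396×10⁶ m.
r₂ = 24270 km = 2.427×10⁷ m.
Transfer ellipse a_t = (r₁ + r₂)/2 = 1.583×10⁷ m.
At r₁: circular v_c1 = √(μ/r₁) = 7341 m/s; transfer-perigee v_p = √[μ(2/r₁ − 1/a_t)] = 9089 m/s.
At r₂: circular v_c2 = √(μ/r₂) = 4053 m/s; transfer-apogee v_a = √[μ(2/r₂ − 1/a_t)] = 2770 m/s.
Δv₂ = v_c2 − v_a = 1283 m/s.
= 1.283 km/s.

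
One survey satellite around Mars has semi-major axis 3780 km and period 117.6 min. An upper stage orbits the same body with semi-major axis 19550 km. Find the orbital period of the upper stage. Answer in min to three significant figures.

T₂ ≈ 1380 min

Kepler's third law: T² ∝ a³, so T₂ = T₁ (a₂/a₁)^(3/2).
a₂/a₁ = 5.172, (a₂/a₁)^(3/2) = 11.76.
T₂ = 117.6 × 11.76 = 1383 min.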